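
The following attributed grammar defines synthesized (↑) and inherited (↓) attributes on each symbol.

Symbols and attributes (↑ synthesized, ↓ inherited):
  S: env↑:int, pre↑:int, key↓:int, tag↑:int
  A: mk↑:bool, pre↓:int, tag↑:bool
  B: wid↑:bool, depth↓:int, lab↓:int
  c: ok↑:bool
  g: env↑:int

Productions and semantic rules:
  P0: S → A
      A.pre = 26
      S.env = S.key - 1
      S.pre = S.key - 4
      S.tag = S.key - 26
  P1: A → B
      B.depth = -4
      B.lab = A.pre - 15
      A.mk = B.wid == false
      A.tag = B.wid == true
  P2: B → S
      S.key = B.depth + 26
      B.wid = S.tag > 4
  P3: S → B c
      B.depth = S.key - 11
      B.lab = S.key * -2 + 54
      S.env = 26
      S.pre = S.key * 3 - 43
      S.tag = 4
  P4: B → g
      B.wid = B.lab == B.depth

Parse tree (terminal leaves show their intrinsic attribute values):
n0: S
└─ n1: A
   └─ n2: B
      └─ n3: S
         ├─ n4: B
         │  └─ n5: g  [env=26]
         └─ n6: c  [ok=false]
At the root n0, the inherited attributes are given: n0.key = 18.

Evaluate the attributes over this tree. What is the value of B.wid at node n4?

false

1. n0.key = 18  [given at root]
2. n1.pre = 26  [26]
3. n2.depth = -4  [-4]
4. n2.lab = 11  [A.pre - 15]
5. n3.key = 22  [B.depth + 26]
6. n4.depth = 11  [S.key - 11]
7. n4.lab = 10  [S.key * -2 + 54]
8. n5.env = 26  [terminal]
9. n4.wid = false  [B.lab == B.depth]
10. n6.ok = false  [terminal]
11. n3.env = 26  [26]
12. n3.pre = 23  [S.key * 3 - 43]
13. n3.tag = 4  [4]
14. n2.wid = false  [S.tag > 4]
15. n1.mk = true  [B.wid == false]
16. n1.tag = false  [B.wid == true]
17. n0.env = 17  [S.key - 1]
18. n0.pre = 14  [S.key - 4]
19. n0.tag = -8  [S.key - 26]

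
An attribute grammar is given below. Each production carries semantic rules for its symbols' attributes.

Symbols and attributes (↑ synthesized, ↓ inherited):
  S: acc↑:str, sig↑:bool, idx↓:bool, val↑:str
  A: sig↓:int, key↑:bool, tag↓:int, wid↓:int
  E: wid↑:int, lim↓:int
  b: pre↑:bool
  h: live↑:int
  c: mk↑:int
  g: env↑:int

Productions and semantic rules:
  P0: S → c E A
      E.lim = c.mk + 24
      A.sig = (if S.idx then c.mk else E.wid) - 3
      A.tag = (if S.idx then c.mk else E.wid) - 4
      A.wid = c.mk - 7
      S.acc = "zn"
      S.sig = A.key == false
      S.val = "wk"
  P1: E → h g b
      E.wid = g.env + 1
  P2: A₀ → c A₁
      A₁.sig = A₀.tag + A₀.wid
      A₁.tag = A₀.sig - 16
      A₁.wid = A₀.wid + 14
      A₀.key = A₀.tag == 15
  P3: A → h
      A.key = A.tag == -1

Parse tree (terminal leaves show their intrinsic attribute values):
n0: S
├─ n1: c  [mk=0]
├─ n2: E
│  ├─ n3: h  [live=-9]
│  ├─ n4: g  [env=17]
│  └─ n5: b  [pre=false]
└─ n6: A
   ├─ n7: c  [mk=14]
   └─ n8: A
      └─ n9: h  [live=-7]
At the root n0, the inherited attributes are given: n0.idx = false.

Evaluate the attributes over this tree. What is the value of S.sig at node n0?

1. n0.idx = false  [given at root]
2. n1.mk = 0  [terminal]
3. n2.lim = 24  [c.mk + 24]
4. n3.live = -9  [terminal]
5. n4.env = 17  [terminal]
6. n5.pre = false  [terminal]
7. n2.wid = 18  [g.env + 1]
8. n6.sig = 15  [(if S.idx then c.mk else E.wid) - 3]
9. n6.tag = 14  [(if S.idx then c.mk else E.wid) - 4]
10. n6.wid = -7  [c.mk - 7]
11. n7.mk = 14  [terminal]
12. n8.sig = 7  [A₀.tag + A₀.wid]
13. n8.tag = -1  [A₀.sig - 16]
14. n8.wid = 7  [A₀.wid + 14]
15. n9.live = -7  [terminal]
16. n8.key = true  [A.tag == -1]
17. n6.key = false  [A₀.tag == 15]
18. n0.acc = "zn"  ["zn"]
19. n0.sig = true  [A.key == false]
20. n0.val = "wk"  ["wk"]

true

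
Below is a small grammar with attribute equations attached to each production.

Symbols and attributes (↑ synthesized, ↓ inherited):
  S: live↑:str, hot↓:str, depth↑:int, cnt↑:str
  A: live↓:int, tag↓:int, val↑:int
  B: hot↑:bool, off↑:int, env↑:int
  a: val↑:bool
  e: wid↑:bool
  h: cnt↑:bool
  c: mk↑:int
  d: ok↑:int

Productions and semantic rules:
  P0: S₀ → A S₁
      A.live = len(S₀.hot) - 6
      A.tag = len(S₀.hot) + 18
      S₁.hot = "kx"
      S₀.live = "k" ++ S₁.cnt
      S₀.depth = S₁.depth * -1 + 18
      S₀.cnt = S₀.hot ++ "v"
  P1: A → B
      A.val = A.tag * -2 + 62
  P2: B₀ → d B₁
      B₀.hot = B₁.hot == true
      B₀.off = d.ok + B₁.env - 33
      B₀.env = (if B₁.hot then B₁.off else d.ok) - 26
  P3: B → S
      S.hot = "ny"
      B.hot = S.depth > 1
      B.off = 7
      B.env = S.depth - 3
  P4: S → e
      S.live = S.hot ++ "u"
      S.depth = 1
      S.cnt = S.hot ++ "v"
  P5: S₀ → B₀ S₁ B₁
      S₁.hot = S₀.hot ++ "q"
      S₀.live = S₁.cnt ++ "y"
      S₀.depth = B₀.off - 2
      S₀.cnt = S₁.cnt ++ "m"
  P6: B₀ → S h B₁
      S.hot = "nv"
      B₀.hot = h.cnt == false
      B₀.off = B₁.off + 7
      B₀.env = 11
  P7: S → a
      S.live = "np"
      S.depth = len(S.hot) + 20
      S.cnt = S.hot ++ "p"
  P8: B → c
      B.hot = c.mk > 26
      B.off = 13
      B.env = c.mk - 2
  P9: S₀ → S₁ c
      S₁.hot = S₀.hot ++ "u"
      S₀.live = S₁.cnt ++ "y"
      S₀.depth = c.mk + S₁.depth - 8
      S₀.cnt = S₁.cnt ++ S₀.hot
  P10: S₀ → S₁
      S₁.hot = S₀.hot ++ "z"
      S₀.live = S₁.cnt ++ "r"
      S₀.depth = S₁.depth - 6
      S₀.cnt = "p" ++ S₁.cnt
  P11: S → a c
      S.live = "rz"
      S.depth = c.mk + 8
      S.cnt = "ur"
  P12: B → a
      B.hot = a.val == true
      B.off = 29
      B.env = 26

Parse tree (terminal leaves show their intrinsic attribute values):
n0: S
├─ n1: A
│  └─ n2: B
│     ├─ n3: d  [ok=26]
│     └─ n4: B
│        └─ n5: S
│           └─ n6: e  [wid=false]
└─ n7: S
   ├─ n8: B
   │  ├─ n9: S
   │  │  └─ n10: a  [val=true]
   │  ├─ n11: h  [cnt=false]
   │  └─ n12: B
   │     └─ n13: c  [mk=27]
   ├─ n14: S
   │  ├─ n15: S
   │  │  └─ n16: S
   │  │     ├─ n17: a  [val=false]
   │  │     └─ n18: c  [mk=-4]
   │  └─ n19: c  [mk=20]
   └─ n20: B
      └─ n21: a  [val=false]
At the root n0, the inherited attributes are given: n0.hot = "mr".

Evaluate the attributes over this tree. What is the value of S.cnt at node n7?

"purkxqm"

1. n0.hot = "mr"  [given at root]
2. n1.live = -4  [len(S₀.hot) - 6]
3. n1.tag = 20  [len(S₀.hot) + 18]
4. n3.ok = 26  [terminal]
5. n5.hot = "ny"  ["ny"]
6. n6.wid = false  [terminal]
7. n5.live = "nyu"  [S.hot ++ "u"]
8. n5.depth = 1  [1]
9. n5.cnt = "nyv"  [S.hot ++ "v"]
10. n4.hot = false  [S.depth > 1]
11. n4.off = 7  [7]
12. n4.env = -2  [S.depth - 3]
13. n2.hot = false  [B₁.hot == true]
14. n2.off = -9  [d.ok + B₁.env - 33]
15. n2.env = 0  [(if B₁.hot then B₁.off else d.ok) - 26]
16. n1.val = 22  [A.tag * -2 + 62]
17. n7.hot = "kx"  ["kx"]
18. n9.hot = "nv"  ["nv"]
19. n10.val = true  [terminal]
20. n9.live = "np"  ["np"]
21. n9.depth = 22  [len(S.hot) + 20]
22. n9.cnt = "nvp"  [S.hot ++ "p"]
23. n11.cnt = false  [terminal]
24. n13.mk = 27  [terminal]
25. n12.hot = true  [c.mk > 26]
26. n12.off = 13  [13]
27. n12.env = 25  [c.mk - 2]
28. n8.hot = true  [h.cnt == false]
29. n8.off = 20  [B₁.off + 7]
30. n8.env = 11  [11]
31. n14.hot = "kxq"  [S₀.hot ++ "q"]
32. n15.hot = "kxqu"  [S₀.hot ++ "u"]
33. n16.hot = "kxquz"  [S₀.hot ++ "z"]
34. n17.val = false  [terminal]
35. n18.mk = -4  [terminal]
36. n16.live = "rz"  ["rz"]
37. n16.depth = 4  [c.mk + 8]
38. n16.cnt = "ur"  ["ur"]
39. n15.live = "urr"  [S₁.cnt ++ "r"]
40. n15.depth = -2  [S₁.depth - 6]
41. n15.cnt = "pur"  ["p" ++ S₁.cnt]
42. n19.mk = 20  [terminal]
43. n14.live = "pury"  [S₁.cnt ++ "y"]
44. n14.depth = 10  [c.mk + S₁.depth - 8]
45. n14.cnt = "purkxq"  [S₁.cnt ++ S₀.hot]
46. n21.val = false  [terminal]
47. n20.hot = false  [a.val == true]
48. n20.off = 29  [29]
49. n20.env = 26  [26]
50. n7.live = "purkxqy"  [S₁.cnt ++ "y"]
51. n7.depth = 18  [B₀.off - 2]
52. n7.cnt = "purkxqm"  [S₁.cnt ++ "m"]
53. n0.live = "kpurkxqm"  ["k" ++ S₁.cnt]
54. n0.depth = 0  [S₁.depth * -1 + 18]
55. n0.cnt = "mrv"  [S₀.hot ++ "v"]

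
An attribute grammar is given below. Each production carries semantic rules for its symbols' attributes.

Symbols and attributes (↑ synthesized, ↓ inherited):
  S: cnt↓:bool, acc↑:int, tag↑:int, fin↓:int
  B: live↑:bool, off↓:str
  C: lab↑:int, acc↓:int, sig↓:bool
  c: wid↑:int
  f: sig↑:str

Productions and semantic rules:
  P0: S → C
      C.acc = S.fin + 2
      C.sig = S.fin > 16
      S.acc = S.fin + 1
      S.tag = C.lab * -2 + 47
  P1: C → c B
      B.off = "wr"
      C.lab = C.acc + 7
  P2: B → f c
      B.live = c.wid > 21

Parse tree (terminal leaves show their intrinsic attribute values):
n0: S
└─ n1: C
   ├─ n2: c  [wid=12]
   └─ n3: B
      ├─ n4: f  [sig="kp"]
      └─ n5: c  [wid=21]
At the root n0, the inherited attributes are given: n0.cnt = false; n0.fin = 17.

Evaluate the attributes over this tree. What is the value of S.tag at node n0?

1. n0.cnt = false  [given at root]
2. n0.fin = 17  [given at root]
3. n1.acc = 19  [S.fin + 2]
4. n1.sig = true  [S.fin > 16]
5. n2.wid = 12  [terminal]
6. n3.off = "wr"  ["wr"]
7. n4.sig = "kp"  [terminal]
8. n5.wid = 21  [terminal]
9. n3.live = false  [c.wid > 21]
10. n1.lab = 26  [C.acc + 7]
11. n0.acc = 18  [S.fin + 1]
12. n0.tag = -5  [C.lab * -2 + 47]

-5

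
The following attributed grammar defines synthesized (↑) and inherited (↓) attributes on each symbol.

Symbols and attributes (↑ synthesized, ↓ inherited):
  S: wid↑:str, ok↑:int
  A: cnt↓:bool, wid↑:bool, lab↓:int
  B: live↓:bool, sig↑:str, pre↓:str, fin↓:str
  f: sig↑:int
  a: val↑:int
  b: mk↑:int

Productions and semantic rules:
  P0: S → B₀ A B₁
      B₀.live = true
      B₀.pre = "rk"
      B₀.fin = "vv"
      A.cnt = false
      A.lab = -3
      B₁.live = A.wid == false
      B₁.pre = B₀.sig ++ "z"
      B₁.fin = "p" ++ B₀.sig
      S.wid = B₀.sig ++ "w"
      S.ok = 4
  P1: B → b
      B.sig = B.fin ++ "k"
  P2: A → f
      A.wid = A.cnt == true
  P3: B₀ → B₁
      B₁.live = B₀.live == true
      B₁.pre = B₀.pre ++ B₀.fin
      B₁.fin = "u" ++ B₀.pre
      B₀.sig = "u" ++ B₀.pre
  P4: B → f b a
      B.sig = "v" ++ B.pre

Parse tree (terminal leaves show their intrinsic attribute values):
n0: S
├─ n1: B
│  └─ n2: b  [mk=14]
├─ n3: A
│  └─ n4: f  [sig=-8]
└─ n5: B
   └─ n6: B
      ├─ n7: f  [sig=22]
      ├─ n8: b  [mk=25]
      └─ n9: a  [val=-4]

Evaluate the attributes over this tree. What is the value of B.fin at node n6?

1. n1.live = true  [true]
2. n1.pre = "rk"  ["rk"]
3. n1.fin = "vv"  ["vv"]
4. n2.mk = 14  [terminal]
5. n1.sig = "vvk"  [B.fin ++ "k"]
6. n3.cnt = false  [false]
7. n3.lab = -3  [-3]
8. n4.sig = -8  [terminal]
9. n3.wid = false  [A.cnt == true]
10. n5.live = true  [A.wid == false]
11. n5.pre = "vvkz"  [B₀.sig ++ "z"]
12. n5.fin = "pvvk"  ["p" ++ B₀.sig]
13. n6.live = true  [B₀.live == true]
14. n6.pre = "vvkzpvvk"  [B₀.pre ++ B₀.fin]
15. n6.fin = "uvvkz"  ["u" ++ B₀.pre]
16. n7.sig = 22  [terminal]
17. n8.mk = 25  [terminal]
18. n9.val = -4  [terminal]
19. n6.sig = "vvvkzpvvk"  ["v" ++ B.pre]
20. n5.sig = "uvvkz"  ["u" ++ B₀.pre]
21. n0.wid = "vvkw"  [B₀.sig ++ "w"]
22. n0.ok = 4  [4]

"uvvkz"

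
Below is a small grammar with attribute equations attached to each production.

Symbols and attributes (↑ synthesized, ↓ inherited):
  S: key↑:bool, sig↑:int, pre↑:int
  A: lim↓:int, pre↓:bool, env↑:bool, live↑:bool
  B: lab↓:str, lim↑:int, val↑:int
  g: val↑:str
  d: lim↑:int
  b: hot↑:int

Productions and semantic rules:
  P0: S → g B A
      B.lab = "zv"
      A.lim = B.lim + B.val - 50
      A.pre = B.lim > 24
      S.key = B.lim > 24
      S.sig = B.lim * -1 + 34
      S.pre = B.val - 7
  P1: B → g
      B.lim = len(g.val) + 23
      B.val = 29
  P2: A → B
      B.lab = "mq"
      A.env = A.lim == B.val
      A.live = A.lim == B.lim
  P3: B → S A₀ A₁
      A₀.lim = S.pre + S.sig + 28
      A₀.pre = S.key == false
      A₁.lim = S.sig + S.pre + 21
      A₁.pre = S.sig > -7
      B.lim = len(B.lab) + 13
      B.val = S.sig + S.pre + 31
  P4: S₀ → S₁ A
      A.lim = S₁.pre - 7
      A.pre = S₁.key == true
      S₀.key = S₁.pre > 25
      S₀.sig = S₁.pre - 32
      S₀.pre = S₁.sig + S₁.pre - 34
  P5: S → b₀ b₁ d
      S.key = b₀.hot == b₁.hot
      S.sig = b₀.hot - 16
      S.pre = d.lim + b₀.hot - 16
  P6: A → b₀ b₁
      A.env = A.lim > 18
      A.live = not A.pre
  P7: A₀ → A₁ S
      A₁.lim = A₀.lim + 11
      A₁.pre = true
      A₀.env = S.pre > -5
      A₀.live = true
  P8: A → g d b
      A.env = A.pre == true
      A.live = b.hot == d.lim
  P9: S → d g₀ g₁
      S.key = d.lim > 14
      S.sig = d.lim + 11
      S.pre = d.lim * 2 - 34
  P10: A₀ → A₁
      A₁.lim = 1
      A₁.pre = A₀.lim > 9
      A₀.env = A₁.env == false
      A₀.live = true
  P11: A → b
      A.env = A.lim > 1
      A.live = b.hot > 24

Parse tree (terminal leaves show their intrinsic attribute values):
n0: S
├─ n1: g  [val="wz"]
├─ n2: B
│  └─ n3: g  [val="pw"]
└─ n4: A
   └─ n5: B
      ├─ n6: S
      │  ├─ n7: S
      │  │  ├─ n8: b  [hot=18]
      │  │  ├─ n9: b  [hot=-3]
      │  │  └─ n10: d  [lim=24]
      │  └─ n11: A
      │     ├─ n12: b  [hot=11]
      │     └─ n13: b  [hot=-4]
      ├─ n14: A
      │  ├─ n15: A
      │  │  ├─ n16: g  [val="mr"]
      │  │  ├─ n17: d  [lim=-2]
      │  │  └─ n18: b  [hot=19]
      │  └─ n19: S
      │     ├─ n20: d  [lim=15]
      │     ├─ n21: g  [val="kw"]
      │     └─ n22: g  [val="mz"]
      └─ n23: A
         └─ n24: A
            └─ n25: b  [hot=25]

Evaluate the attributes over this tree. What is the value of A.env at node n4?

1. n1.val = "wz"  [terminal]
2. n2.lab = "zv"  ["zv"]
3. n3.val = "pw"  [terminal]
4. n2.lim = 25  [len(g.val) + 23]
5. n2.val = 29  [29]
6. n4.lim = 4  [B.lim + B.val - 50]
7. n4.pre = true  [B.lim > 24]
8. n5.lab = "mq"  ["mq"]
9. n8.hot = 18  [terminal]
10. n9.hot = -3  [terminal]
11. n10.lim = 24  [terminal]
12. n7.key = false  [b₀.hot == b₁.hot]
13. n7.sig = 2  [b₀.hot - 16]
14. n7.pre = 26  [d.lim + b₀.hot - 16]
15. n11.lim = 19  [S₁.pre - 7]
16. n11.pre = false  [S₁.key == true]
17. n12.hot = 11  [terminal]
18. n13.hot = -4  [terminal]
19. n11.env = true  [A.lim > 18]
20. n11.live = true  [not A.pre]
21. n6.key = true  [S₁.pre > 25]
22. n6.sig = -6  [S₁.pre - 32]
23. n6.pre = -6  [S₁.sig + S₁.pre - 34]
24. n14.lim = 16  [S.pre + S.sig + 28]
25. n14.pre = false  [S.key == false]
26. n15.lim = 27  [A₀.lim + 11]
27. n15.pre = true  [true]
28. n16.val = "mr"  [terminal]
29. n17.lim = -2  [terminal]
30. n18.hot = 19  [terminal]
31. n15.env = true  [A.pre == true]
32. n15.live = false  [b.hot == d.lim]
33. n20.lim = 15  [terminal]
34. n21.val = "kw"  [terminal]
35. n22.val = "mz"  [terminal]
36. n19.key = true  [d.lim > 14]
37. n19.sig = 26  [d.lim + 11]
38. n19.pre = -4  [d.lim * 2 - 34]
39. n14.env = true  [S.pre > -5]
40. n14.live = true  [true]
41. n23.lim = 9  [S.sig + S.pre + 21]
42. n23.pre = true  [S.sig > -7]
43. n24.lim = 1  [1]
44. n24.pre = false  [A₀.lim > 9]
45. n25.hot = 25  [terminal]
46. n24.env = false  [A.lim > 1]
47. n24.live = true  [b.hot > 24]
48. n23.env = true  [A₁.env == false]
49. n23.live = true  [true]
50. n5.lim = 15  [len(B.lab) + 13]
51. n5.val = 19  [S.sig + S.pre + 31]
52. n4.env = false  [A.lim == B.val]
53. n4.live = false  [A.lim == B.lim]
54. n0.key = true  [B.lim > 24]
55. n0.sig = 9  [B.lim * -1 + 34]
56. n0.pre = 22  [B.val - 7]

false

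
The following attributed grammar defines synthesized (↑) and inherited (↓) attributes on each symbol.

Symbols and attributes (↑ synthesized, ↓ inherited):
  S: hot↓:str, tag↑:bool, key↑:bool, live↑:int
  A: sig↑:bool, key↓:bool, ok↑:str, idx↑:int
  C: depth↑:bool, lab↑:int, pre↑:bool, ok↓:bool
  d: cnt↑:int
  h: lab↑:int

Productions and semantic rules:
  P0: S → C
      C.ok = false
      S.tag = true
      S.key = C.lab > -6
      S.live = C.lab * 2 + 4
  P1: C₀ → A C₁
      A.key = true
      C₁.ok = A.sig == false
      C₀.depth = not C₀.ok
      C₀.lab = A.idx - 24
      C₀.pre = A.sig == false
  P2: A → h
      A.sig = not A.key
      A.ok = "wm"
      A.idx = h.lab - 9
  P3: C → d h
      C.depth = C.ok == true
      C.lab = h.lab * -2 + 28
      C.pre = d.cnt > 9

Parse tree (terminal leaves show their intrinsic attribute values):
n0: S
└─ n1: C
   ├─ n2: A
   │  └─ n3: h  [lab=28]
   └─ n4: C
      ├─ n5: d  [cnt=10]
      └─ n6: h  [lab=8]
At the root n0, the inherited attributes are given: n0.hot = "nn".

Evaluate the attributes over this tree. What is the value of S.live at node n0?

-6

1. n0.hot = "nn"  [given at root]
2. n1.ok = false  [false]
3. n2.key = true  [true]
4. n3.lab = 28  [terminal]
5. n2.sig = false  [not A.key]
6. n2.ok = "wm"  ["wm"]
7. n2.idx = 19  [h.lab - 9]
8. n4.ok = true  [A.sig == false]
9. n5.cnt = 10  [terminal]
10. n6.lab = 8  [terminal]
11. n4.depth = true  [C.ok == true]
12. n4.lab = 12  [h.lab * -2 + 28]
13. n4.pre = true  [d.cnt > 9]
14. n1.depth = true  [not C₀.ok]
15. n1.lab = -5  [A.idx - 24]
16. n1.pre = true  [A.sig == false]
17. n0.tag = true  [true]
18. n0.key = true  [C.lab > -6]
19. n0.live = -6  [C.lab * 2 + 4]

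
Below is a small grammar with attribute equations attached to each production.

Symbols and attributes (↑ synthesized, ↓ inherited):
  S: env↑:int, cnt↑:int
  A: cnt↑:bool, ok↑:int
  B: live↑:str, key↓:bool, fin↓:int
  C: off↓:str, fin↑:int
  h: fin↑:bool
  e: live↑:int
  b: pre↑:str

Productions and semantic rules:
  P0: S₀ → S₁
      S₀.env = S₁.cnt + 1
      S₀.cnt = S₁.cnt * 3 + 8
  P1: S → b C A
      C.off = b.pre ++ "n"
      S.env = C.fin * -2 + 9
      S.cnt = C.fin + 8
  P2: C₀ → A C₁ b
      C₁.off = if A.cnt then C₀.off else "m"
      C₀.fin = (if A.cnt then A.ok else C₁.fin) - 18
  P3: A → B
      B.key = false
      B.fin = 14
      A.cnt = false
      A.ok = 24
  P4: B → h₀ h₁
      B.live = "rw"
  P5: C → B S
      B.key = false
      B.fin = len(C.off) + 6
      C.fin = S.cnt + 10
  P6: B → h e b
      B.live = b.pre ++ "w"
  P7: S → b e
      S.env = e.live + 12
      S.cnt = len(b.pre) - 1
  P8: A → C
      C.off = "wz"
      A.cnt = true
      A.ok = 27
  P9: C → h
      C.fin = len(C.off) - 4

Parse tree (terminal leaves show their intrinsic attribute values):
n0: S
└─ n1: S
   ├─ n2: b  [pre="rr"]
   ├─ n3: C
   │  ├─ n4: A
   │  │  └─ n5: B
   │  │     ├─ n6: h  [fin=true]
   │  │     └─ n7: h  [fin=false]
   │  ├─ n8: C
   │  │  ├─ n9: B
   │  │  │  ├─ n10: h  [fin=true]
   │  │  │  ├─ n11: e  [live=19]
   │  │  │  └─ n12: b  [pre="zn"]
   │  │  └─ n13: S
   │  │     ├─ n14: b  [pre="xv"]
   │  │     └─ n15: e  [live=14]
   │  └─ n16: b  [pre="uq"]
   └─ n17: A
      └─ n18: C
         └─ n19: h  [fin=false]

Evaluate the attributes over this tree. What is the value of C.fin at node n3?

-7

1. n2.pre = "rr"  [terminal]
2. n3.off = "rrn"  [b.pre ++ "n"]
3. n5.key = false  [false]
4. n5.fin = 14  [14]
5. n6.fin = true  [terminal]
6. n7.fin = false  [terminal]
7. n5.live = "rw"  ["rw"]
8. n4.cnt = false  [false]
9. n4.ok = 24  [24]
10. n8.off = "m"  [if A.cnt then C₀.off else "m"]
11. n9.key = false  [false]
12. n9.fin = 7  [len(C.off) + 6]
13. n10.fin = true  [terminal]
14. n11.live = 19  [terminal]
15. n12.pre = "zn"  [terminal]
16. n9.live = "znw"  [b.pre ++ "w"]
17. n14.pre = "xv"  [terminal]
18. n15.live = 14  [terminal]
19. n13.env = 26  [e.live + 12]
20. n13.cnt = 1  [len(b.pre) - 1]
21. n8.fin = 11  [S.cnt + 10]
22. n16.pre = "uq"  [terminal]
23. n3.fin = -7  [(if A.cnt then A.ok else C₁.fin) - 18]
24. n18.off = "wz"  ["wz"]
25. n19.fin = false  [terminal]
26. n18.fin = -2  [len(C.off) - 4]
27. n17.cnt = true  [true]
28. n17.ok = 27  [27]
29. n1.env = 23  [C.fin * -2 + 9]
30. n1.cnt = 1  [C.fin + 8]
31. n0.env = 2  [S₁.cnt + 1]
32. n0.cnt = 11  [S₁.cnt * 3 + 8]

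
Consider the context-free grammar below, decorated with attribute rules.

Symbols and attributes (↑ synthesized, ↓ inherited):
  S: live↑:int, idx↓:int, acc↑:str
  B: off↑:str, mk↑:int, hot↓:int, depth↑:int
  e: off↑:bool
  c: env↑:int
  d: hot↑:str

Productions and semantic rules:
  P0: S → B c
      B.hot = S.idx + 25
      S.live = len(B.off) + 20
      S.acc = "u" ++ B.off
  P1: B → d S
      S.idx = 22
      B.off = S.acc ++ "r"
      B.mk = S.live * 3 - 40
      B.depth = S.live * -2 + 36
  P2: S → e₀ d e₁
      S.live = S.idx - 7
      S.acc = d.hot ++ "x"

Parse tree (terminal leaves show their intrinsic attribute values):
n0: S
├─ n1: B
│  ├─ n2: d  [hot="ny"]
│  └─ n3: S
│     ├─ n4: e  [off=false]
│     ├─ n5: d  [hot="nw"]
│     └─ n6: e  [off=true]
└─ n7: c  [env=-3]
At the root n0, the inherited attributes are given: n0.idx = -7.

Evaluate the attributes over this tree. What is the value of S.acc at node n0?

"unwxr"

1. n0.idx = -7  [given at root]
2. n1.hot = 18  [S.idx + 25]
3. n2.hot = "ny"  [terminal]
4. n3.idx = 22  [22]
5. n4.off = false  [terminal]
6. n5.hot = "nw"  [terminal]
7. n6.off = true  [terminal]
8. n3.live = 15  [S.idx - 7]
9. n3.acc = "nwx"  [d.hot ++ "x"]
10. n1.off = "nwxr"  [S.acc ++ "r"]
11. n1.mk = 5  [S.live * 3 - 40]
12. n1.depth = 6  [S.live * -2 + 36]
13. n7.env = -3  [terminal]
14. n0.live = 24  [len(B.off) + 20]
15. n0.acc = "unwxr"  ["u" ++ B.off]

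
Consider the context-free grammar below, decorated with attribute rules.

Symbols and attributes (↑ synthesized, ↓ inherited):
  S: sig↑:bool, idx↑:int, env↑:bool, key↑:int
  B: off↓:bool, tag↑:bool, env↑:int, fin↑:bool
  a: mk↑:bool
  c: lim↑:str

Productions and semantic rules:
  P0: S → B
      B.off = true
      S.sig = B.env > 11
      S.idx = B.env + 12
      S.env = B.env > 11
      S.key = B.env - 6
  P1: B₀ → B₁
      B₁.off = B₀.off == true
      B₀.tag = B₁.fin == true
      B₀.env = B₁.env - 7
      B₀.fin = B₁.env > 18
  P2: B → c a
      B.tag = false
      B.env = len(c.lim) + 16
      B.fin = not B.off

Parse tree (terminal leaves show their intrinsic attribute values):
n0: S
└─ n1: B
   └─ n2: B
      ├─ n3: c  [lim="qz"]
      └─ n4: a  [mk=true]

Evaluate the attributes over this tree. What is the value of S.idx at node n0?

1. n1.off = true  [true]
2. n2.off = true  [B₀.off == true]
3. n3.lim = "qz"  [terminal]
4. n4.mk = true  [terminal]
5. n2.tag = false  [false]
6. n2.env = 18  [len(c.lim) + 16]
7. n2.fin = false  [not B.off]
8. n1.tag = false  [B₁.fin == true]
9. n1.env = 11  [B₁.env - 7]
10. n1.fin = false  [B₁.env > 18]
11. n0.sig = false  [B.env > 11]
12. n0.idx = 23  [B.env + 12]
13. n0.env = false  [B.env > 11]
14. n0.key = 5  [B.env - 6]

23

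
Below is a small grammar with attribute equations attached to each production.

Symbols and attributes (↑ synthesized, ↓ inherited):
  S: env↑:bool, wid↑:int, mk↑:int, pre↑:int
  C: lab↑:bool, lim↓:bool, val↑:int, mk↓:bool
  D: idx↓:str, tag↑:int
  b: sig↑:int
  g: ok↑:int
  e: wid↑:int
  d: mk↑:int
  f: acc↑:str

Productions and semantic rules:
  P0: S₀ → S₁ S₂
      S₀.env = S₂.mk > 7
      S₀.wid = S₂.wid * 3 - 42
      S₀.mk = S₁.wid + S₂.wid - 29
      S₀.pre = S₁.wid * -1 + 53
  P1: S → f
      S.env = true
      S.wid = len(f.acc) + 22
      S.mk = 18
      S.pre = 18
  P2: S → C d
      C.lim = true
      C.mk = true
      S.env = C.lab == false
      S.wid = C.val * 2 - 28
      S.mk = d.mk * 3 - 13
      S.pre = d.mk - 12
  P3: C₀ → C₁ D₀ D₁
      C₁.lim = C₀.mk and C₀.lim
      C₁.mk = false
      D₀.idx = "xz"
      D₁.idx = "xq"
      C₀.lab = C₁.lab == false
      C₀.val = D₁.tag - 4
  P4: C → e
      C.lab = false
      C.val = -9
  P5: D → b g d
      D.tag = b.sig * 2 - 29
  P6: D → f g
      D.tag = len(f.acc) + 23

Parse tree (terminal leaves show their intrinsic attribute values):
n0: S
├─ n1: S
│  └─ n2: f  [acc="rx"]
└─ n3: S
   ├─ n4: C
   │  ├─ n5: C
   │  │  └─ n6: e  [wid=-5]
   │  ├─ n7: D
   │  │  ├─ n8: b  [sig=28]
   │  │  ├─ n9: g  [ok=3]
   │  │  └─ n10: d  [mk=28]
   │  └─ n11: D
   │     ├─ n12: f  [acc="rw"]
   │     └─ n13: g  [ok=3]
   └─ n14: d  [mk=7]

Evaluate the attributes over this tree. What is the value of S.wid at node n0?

0

1. n2.acc = "rx"  [terminal]
2. n1.env = true  [true]
3. n1.wid = 24  [len(f.acc) + 22]
4. n1.mk = 18  [18]
5. n1.pre = 18  [18]
6. n4.lim = true  [true]
7. n4.mk = true  [true]
8. n5.lim = true  [C₀.mk and C₀.lim]
9. n5.mk = false  [false]
10. n6.wid = -5  [terminal]
11. n5.lab = false  [false]
12. n5.val = -9  [-9]
13. n7.idx = "xz"  ["xz"]
14. n8.sig = 28  [terminal]
15. n9.ok = 3  [terminal]
16. n10.mk = 28  [terminal]
17. n7.tag = 27  [b.sig * 2 - 29]
18. n11.idx = "xq"  ["xq"]
19. n12.acc = "rw"  [terminal]
20. n13.ok = 3  [terminal]
21. n11.tag = 25  [len(f.acc) + 23]
22. n4.lab = true  [C₁.lab == false]
23. n4.val = 21  [D₁.tag - 4]
24. n14.mk = 7  [terminal]
25. n3.env = false  [C.lab == false]
26. n3.wid = 14  [C.val * 2 - 28]
27. n3.mk = 8  [d.mk * 3 - 13]
28. n3.pre = -5  [d.mk - 12]
29. n0.env = true  [S₂.mk > 7]
30. n0.wid = 0  [S₂.wid * 3 - 42]
31. n0.mk = 9  [S₁.wid + S₂.wid - 29]
32. n0.pre = 29  [S₁.wid * -1 + 53]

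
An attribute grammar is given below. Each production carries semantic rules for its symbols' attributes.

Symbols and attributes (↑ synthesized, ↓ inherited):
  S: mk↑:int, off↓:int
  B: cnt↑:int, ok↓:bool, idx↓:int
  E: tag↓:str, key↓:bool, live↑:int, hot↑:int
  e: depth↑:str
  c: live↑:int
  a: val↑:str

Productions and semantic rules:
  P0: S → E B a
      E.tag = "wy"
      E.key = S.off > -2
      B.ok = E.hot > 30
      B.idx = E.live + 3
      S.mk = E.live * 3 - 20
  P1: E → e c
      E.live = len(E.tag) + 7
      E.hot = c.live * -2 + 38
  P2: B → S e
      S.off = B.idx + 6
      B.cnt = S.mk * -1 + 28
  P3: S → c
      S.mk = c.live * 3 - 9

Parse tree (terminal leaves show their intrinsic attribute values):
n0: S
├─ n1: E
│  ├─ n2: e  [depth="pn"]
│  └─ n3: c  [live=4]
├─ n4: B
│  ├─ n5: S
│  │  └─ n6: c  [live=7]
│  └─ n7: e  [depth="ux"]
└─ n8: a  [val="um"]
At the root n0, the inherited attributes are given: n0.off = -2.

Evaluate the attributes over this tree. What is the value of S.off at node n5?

18

1. n0.off = -2  [given at root]
2. n1.tag = "wy"  ["wy"]
3. n1.key = false  [S.off > -2]
4. n2.depth = "pn"  [terminal]
5. n3.live = 4  [terminal]
6. n1.live = 9  [len(E.tag) + 7]
7. n1.hot = 30  [c.live * -2 + 38]
8. n4.ok = false  [E.hot > 30]
9. n4.idx = 12  [E.live + 3]
10. n5.off = 18  [B.idx + 6]
11. n6.live = 7  [terminal]
12. n5.mk = 12  [c.live * 3 - 9]
13. n7.depth = "ux"  [terminal]
14. n4.cnt = 16  [S.mk * -1 + 28]
15. n8.val = "um"  [terminal]
16. n0.mk = 7  [E.live * 3 - 20]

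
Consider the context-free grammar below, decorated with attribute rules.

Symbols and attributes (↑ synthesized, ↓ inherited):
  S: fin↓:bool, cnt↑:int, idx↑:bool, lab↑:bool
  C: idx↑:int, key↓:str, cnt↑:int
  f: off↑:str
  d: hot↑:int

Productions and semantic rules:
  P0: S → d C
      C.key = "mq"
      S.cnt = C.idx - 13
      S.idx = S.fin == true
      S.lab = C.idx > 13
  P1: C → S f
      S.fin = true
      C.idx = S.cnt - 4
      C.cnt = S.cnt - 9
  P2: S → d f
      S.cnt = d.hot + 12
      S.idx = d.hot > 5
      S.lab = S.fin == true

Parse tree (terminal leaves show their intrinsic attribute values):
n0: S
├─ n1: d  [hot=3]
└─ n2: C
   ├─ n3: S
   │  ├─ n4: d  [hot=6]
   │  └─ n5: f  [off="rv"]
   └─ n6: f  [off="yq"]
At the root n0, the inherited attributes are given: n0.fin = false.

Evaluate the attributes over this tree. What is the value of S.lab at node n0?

true

1. n0.fin = false  [given at root]
2. n1.hot = 3  [terminal]
3. n2.key = "mq"  ["mq"]
4. n3.fin = true  [true]
5. n4.hot = 6  [terminal]
6. n5.off = "rv"  [terminal]
7. n3.cnt = 18  [d.hot + 12]
8. n3.idx = true  [d.hot > 5]
9. n3.lab = true  [S.fin == true]
10. n6.off = "yq"  [terminal]
11. n2.idx = 14  [S.cnt - 4]
12. n2.cnt = 9  [S.cnt - 9]
13. n0.cnt = 1  [C.idx - 13]
14. n0.idx = false  [S.fin == true]
15. n0.lab = true  [C.idx > 13]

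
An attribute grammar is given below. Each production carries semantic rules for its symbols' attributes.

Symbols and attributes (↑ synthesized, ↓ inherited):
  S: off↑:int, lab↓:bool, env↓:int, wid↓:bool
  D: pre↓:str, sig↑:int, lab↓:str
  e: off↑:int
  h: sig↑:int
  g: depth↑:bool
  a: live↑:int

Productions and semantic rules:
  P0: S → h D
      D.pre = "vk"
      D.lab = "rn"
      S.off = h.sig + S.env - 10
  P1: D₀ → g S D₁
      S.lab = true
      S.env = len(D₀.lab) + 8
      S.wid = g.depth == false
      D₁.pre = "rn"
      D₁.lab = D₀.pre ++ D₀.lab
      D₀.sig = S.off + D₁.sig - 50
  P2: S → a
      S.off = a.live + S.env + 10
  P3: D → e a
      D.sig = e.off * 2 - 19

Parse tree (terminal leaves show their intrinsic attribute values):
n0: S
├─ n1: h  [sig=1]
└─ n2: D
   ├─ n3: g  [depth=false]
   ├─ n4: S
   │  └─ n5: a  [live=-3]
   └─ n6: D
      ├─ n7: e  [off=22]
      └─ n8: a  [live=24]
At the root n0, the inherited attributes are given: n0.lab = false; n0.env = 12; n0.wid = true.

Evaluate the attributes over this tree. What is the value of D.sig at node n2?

1. n0.lab = false  [given at root]
2. n0.env = 12  [given at root]
3. n0.wid = true  [given at root]
4. n1.sig = 1  [terminal]
5. n2.pre = "vk"  ["vk"]
6. n2.lab = "rn"  ["rn"]
7. n3.depth = false  [terminal]
8. n4.lab = true  [true]
9. n4.env = 10  [len(D₀.lab) + 8]
10. n4.wid = true  [g.depth == false]
11. n5.live = -3  [terminal]
12. n4.off = 17  [a.live + S.env + 10]
13. n6.pre = "rn"  ["rn"]
14. n6.lab = "vkrn"  [D₀.pre ++ D₀.lab]
15. n7.off = 22  [terminal]
16. n8.live = 24  [terminal]
17. n6.sig = 25  [e.off * 2 - 19]
18. n2.sig = -8  [S.off + D₁.sig - 50]
19. n0.off = 3  [h.sig + S.env - 10]

-8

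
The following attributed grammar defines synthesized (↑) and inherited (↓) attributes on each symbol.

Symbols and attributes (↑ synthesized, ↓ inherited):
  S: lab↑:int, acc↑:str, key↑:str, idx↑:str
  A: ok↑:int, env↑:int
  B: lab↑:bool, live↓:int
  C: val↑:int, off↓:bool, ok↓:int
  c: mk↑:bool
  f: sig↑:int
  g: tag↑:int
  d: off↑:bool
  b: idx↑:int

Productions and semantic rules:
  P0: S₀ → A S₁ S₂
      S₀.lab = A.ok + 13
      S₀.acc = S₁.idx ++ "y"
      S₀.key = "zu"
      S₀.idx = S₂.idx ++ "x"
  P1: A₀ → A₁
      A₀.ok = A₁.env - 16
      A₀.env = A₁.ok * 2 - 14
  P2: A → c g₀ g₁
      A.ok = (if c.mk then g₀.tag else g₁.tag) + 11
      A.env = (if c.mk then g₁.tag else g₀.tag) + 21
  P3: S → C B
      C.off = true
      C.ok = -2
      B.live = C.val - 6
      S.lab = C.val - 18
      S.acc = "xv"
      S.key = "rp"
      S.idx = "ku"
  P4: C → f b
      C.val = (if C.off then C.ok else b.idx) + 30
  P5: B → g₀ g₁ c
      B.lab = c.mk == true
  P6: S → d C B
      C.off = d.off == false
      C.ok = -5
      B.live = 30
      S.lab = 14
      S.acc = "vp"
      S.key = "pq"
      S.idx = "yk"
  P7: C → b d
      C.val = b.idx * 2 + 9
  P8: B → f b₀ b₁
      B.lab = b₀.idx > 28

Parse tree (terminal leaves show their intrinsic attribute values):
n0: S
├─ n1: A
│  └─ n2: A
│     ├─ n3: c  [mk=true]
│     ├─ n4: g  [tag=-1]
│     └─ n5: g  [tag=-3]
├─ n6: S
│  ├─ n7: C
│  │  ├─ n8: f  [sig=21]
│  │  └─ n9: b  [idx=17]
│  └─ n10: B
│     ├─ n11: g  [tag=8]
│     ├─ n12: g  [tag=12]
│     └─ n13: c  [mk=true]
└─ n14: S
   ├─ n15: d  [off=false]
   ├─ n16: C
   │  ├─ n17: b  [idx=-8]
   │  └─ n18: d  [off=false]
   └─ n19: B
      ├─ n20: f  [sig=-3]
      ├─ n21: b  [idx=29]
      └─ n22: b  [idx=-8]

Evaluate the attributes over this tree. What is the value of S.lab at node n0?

15

1. n3.mk = true  [terminal]
2. n4.tag = -1  [terminal]
3. n5.tag = -3  [terminal]
4. n2.ok = 10  [(if c.mk then g₀.tag else g₁.tag) + 11]
5. n2.env = 18  [(if c.mk then g₁.tag else g₀.tag) + 21]
6. n1.ok = 2  [A₁.env - 16]
7. n1.env = 6  [A₁.ok * 2 - 14]
8. n7.off = true  [true]
9. n7.ok = -2  [-2]
10. n8.sig = 21  [terminal]
11. n9.idx = 17  [terminal]
12. n7.val = 28  [(if C.off then C.ok else b.idx) + 30]
13. n10.live = 22  [C.val - 6]
14. n11.tag = 8  [terminal]
15. n12.tag = 12  [terminal]
16. n13.mk = true  [terminal]
17. n10.lab = true  [c.mk == true]
18. n6.lab = 10  [C.val - 18]
19. n6.acc = "xv"  ["xv"]
20. n6.key = "rp"  ["rp"]
21. n6.idx = "ku"  ["ku"]
22. n15.off = false  [terminal]
23. n16.off = true  [d.off == false]
24. n16.ok = -5  [-5]
25. n17.idx = -8  [terminal]
26. n18.off = false  [terminal]
27. n16.val = -7  [b.idx * 2 + 9]
28. n19.live = 30  [30]
29. n20.sig = -3  [terminal]
30. n21.idx = 29  [terminal]
31. n22.idx = -8  [terminal]
32. n19.lab = true  [b₀.idx > 28]
33. n14.lab = 14  [14]
34. n14.acc = "vp"  ["vp"]
35. n14.key = "pq"  ["pq"]
36. n14.idx = "yk"  ["yk"]
37. n0.lab = 15  [A.ok + 13]
38. n0.acc = "kuy"  [S₁.idx ++ "y"]
39. n0.key = "zu"  ["zu"]
40. n0.idx = "ykx"  [S₂.idx ++ "x"]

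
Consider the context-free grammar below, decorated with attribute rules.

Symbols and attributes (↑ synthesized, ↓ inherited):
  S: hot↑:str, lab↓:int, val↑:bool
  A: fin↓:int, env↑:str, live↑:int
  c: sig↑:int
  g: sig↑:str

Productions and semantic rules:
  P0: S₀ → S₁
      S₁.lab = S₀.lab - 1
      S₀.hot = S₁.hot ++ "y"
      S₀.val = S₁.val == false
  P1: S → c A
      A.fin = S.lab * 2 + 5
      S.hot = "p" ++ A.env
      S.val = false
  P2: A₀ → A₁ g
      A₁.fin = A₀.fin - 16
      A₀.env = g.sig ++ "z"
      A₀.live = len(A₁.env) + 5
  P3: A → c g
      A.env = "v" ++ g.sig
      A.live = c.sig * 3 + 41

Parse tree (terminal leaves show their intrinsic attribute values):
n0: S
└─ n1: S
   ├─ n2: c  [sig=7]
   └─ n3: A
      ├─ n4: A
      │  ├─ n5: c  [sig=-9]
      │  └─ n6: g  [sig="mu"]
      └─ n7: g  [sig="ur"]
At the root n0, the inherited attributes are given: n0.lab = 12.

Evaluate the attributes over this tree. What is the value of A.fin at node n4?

1. n0.lab = 12  [given at root]
2. n1.lab = 11  [S₀.lab - 1]
3. n2.sig = 7  [terminal]
4. n3.fin = 27  [S.lab * 2 + 5]
5. n4.fin = 11  [A₀.fin - 16]
6. n5.sig = -9  [terminal]
7. n6.sig = "mu"  [terminal]
8. n4.env = "vmu"  ["v" ++ g.sig]
9. n4.live = 14  [c.sig * 3 + 41]
10. n7.sig = "ur"  [terminal]
11. n3.env = "urz"  [g.sig ++ "z"]
12. n3.live = 8  [len(A₁.env) + 5]
13. n1.hot = "purz"  ["p" ++ A.env]
14. n1.val = false  [false]
15. n0.hot = "purzy"  [S₁.hot ++ "y"]
16. n0.val = true  [S₁.val == false]

11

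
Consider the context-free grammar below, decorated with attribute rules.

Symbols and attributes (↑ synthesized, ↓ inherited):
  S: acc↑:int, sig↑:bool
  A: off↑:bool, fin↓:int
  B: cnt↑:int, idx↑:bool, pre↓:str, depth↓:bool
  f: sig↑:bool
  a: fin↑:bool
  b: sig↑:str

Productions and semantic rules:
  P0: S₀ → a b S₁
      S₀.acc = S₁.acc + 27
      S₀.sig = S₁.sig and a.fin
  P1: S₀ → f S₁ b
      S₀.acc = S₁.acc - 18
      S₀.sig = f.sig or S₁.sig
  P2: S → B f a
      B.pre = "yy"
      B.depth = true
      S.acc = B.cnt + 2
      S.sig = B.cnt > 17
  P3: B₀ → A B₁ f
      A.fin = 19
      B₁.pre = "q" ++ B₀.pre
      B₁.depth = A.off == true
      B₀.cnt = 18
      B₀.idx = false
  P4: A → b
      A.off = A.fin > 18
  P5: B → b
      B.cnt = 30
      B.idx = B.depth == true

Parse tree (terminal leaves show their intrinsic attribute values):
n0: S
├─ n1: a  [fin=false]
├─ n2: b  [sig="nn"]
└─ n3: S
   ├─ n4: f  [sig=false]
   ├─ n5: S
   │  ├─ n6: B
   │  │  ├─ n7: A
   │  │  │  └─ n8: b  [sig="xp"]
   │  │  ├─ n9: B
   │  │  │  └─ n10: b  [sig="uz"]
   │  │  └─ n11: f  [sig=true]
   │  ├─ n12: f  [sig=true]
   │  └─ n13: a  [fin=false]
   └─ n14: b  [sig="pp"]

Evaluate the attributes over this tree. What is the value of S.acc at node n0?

29

1. n1.fin = false  [terminal]
2. n2.sig = "nn"  [terminal]
3. n4.sig = false  [terminal]
4. n6.pre = "yy"  ["yy"]
5. n6.depth = true  [true]
6. n7.fin = 19  [19]
7. n8.sig = "xp"  [terminal]
8. n7.off = true  [A.fin > 18]
9. n9.pre = "qyy"  ["q" ++ B₀.pre]
10. n9.depth = true  [A.off == true]
11. n10.sig = "uz"  [terminal]
12. n9.cnt = 30  [30]
13. n9.idx = true  [B.depth == true]
14. n11.sig = true  [terminal]
15. n6.cnt = 18  [18]
16. n6.idx = false  [false]
17. n12.sig = true  [terminal]
18. n13.fin = false  [terminal]
19. n5.acc = 20  [B.cnt + 2]
20. n5.sig = true  [B.cnt > 17]
21. n14.sig = "pp"  [terminal]
22. n3.acc = 2  [S₁.acc - 18]
23. n3.sig = true  [f.sig or S₁.sig]
24. n0.acc = 29  [S₁.acc + 27]
25. n0.sig = false  [S₁.sig and a.fin]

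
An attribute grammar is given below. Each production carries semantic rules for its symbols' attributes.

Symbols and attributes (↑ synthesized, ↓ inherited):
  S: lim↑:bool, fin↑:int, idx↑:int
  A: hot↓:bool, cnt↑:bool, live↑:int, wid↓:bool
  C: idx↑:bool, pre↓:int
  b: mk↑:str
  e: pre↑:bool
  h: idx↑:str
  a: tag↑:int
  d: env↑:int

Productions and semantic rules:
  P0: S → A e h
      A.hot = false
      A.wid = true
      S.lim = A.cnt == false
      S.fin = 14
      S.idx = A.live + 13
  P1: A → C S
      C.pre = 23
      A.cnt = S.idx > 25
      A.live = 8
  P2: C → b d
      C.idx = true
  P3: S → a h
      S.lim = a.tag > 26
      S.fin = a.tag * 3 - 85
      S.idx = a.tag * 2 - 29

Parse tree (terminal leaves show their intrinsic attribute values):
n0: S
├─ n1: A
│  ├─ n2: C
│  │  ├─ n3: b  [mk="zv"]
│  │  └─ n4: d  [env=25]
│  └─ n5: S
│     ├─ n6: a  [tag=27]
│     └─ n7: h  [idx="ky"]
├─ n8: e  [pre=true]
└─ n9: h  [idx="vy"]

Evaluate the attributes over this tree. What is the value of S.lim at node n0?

true

1. n1.hot = false  [false]
2. n1.wid = true  [true]
3. n2.pre = 23  [23]
4. n3.mk = "zv"  [terminal]
5. n4.env = 25  [terminal]
6. n2.idx = true  [true]
7. n6.tag = 27  [terminal]
8. n7.idx = "ky"  [terminal]
9. n5.lim = true  [a.tag > 26]
10. n5.fin = -4  [a.tag * 3 - 85]
11. n5.idx = 25  [a.tag * 2 - 29]
12. n1.cnt = false  [S.idx > 25]
13. n1.live = 8  [8]
14. n8.pre = true  [terminal]
15. n9.idx = "vy"  [terminal]
16. n0.lim = true  [A.cnt == false]
17. n0.fin = 14  [14]
18. n0.idx = 21  [A.live + 13]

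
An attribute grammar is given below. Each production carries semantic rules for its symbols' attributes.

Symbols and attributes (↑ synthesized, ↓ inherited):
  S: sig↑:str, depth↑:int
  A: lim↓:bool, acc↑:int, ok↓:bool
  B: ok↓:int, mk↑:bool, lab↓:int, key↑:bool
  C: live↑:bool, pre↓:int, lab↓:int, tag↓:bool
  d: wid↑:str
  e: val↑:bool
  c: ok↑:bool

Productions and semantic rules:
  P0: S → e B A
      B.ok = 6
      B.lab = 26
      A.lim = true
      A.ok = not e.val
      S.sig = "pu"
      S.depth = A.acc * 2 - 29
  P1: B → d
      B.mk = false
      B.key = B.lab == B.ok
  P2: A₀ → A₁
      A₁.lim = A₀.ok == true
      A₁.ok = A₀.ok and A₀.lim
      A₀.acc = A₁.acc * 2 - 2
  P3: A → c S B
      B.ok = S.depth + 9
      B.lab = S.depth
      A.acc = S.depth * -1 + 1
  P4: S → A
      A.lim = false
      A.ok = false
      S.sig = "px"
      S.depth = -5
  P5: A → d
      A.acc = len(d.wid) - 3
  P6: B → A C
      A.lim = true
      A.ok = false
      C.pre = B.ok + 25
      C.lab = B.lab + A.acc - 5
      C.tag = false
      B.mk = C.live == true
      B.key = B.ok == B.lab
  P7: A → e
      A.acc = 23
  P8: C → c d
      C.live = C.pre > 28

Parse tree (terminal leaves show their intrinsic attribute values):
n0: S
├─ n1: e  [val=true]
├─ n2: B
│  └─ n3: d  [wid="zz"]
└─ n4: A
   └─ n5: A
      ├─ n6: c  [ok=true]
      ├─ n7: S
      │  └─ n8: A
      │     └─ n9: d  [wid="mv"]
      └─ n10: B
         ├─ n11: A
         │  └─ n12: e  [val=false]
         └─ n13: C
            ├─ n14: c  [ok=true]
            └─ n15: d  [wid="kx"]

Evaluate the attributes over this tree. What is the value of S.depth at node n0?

1. n1.val = true  [terminal]
2. n2.ok = 6  [6]
3. n2.lab = 26  [26]
4. n3.wid = "zz"  [terminal]
5. n2.mk = false  [false]
6. n2.key = false  [B.lab == B.ok]
7. n4.lim = true  [true]
8. n4.ok = false  [not e.val]
9. n5.lim = false  [A₀.ok == true]
10. n5.ok = false  [A₀.ok and A₀.lim]
11. n6.ok = true  [terminal]
12. n8.lim = false  [false]
13. n8.ok = false  [false]
14. n9.wid = "mv"  [terminal]
15. n8.acc = -1  [len(d.wid) - 3]
16. n7.sig = "px"  ["px"]
17. n7.depth = -5  [-5]
18. n10.ok = 4  [S.depth + 9]
19. n10.lab = -5  [S.depth]
20. n11.lim = true  [true]
21. n11.ok = false  [false]
22. n12.val = false  [terminal]
23. n11.acc = 23  [23]
24. n13.pre = 29  [B.ok + 25]
25. n13.lab = 13  [B.lab + A.acc - 5]
26. n13.tag = false  [false]
27. n14.ok = true  [terminal]
28. n15.wid = "kx"  [terminal]
29. n13.live = true  [C.pre > 28]
30. n10.mk = true  [C.live == true]
31. n10.key = false  [B.ok == B.lab]
32. n5.acc = 6  [S.depth * -1 + 1]
33. n4.acc = 10  [A₁.acc * 2 - 2]
34. n0.sig = "pu"  ["pu"]
35. n0.depth = -9  [A.acc * 2 - 29]

-9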